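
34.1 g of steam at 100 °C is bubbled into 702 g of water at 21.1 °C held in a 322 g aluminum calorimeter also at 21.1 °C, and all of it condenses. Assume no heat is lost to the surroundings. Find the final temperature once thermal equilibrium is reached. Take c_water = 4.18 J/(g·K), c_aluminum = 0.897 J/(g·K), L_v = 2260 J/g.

T_f ≈ 47.3 °C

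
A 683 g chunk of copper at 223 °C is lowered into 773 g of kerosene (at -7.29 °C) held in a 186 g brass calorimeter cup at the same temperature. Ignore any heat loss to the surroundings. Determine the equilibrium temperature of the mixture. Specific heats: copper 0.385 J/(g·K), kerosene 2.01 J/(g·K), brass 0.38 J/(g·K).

Conservation of energy gives ΣQ = 0:
683·0.385·(T − 223) + 773·2.01·(T − (-7.29)) + 186·0.38·(T − (-7.29)) = 0
1887.4 T = 46797
T = 46797 / 1887.4 = 24.8 °C

T_f ≈ 24.8 °C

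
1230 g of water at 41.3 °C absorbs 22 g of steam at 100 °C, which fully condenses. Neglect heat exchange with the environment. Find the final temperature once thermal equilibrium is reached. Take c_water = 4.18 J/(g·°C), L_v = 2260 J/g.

Energy balance with sensible and latent terms:
steam→water at 100 °C releases m L_v = 22·2260 = 49720
  condensed water 100 °C→T: 91.96(T − 100)
  original water: 5141.4(T − 41.3)
5233.4 T = 49720 + 9196 + 212340 = 271256
T ≈ 51.83 °C — below 100 °C, confirming all the steam condensed.

T_f ≈ 51.8 °C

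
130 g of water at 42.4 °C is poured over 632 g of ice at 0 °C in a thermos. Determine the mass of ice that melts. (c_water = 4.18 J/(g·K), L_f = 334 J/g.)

m_melted ≈ 69 g

Water can give up m c ΔT = 130·4.18·42.4 = 23040 J before reaching 0 °C.
Fully melting the ice requires m_ice L_f = 632·334 = 211088 J.
Since 23040 < 211088 J, not all the ice melts; equilibrium is at 0 °C.
m_melted·334 = 23040  ⇒  m_melted ≈ 68.98 g.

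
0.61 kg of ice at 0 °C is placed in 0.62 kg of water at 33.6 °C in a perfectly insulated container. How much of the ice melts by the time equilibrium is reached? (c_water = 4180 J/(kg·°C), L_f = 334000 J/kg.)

m_melted ≈ 0.261 kg

Cooling the water to 0 °C releases 0.62×4180×33.6 = 87078 J.
Fully melting the ice requires m_ice L_f = 0.61×334000 = 203740 J.
That's not enough to melt it all — equilibrium is at 0 °C with ice remaining.
m_melted×334000 = 87078  ⇒  m_melted ≈ 0.2607 kg.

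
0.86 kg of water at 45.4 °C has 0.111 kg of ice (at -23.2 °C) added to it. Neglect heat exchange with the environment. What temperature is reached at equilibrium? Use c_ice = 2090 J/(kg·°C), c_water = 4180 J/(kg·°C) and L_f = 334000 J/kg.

Setting the total heat transfer to zero:
warm ice to 0 °C: 0.111×2090×(0 − (-23.2)) = 5382.2; fusion: m_ice L_f = 0.111×334000 = 37074; warm the meltwater: 463.98 T; water: 3594.8(T − 45.4)
4058.8 T = 163204 − 42456 = 120748
T ≈ 29.75 °C. Since T > 0 °C, the all-ice-melts assumption holds.

T_f ≈ 29.7 °C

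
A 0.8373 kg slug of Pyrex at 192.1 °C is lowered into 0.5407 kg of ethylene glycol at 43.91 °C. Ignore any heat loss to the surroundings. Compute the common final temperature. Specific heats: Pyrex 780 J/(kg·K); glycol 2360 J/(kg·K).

T_f ≈ 94.1 °C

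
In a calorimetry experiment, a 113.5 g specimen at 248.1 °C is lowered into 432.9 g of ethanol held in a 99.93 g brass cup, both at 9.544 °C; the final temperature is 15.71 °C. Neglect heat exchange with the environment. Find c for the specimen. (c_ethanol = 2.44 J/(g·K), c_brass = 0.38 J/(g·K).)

c ≈ 0.256 J/(g·K)

Let T be the final temperature. ΣQ_i = 0:
113.5×c×(15.71 − 248.1) + 432.9×2.44×(15.71 − 9.544) + 99.93×0.38×(15.71 − 9.544) = 0
-26376 c = -6747.1
c = -6747.1/-26376 ≈ 0.2558 J/(g·K)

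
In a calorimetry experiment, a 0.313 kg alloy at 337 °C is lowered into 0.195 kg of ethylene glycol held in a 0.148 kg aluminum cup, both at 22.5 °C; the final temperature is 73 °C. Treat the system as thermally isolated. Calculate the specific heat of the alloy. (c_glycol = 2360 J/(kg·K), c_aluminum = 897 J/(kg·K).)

c ≈ 362 J/(kg·K)

Setting the total heat transfer to zero:
0.313·c·(73 − 337) + 0.195·2360·(73 − 22.5) + 0.148·897·(73 − 22.5) = 0
-82.63 c = -29944
c = -29944/-82.63 ≈ 362.4 J/(kg·K)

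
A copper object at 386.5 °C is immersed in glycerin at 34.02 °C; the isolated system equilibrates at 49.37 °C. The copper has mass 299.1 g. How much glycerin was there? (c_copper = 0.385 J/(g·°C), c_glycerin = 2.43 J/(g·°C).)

m ≈ 1040 g

Heat lost by the copper = heat gained by the glycerin:
299.1×0.385×(386.5 − 49.37) = m×2.43×(49.37 − 34.02)
37.3 m = 38822  ⇒  m ≈ 1041 g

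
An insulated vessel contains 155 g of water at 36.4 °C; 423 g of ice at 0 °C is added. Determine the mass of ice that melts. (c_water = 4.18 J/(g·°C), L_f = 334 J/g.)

m_melted ≈ 70.6 g

Cooling the water to 0 °C releases 155·4.18·36.4 = 23584 J.
Melting all 423 g of ice would need 423·334 = 141282 J.
That's not enough to melt it all — equilibrium is at 0 °C with ice remaining.
m_melt = 23584 / L_f = 70.61 g.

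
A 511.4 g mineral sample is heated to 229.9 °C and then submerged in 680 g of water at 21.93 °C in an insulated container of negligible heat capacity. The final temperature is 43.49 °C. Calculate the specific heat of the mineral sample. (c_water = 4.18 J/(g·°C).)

c ≈ 0.643 J/(g·°C)

Energy conservation, ΣQ = 0:
511.4×c×(43.49 − 229.9) + 680×4.18×(43.49 − 21.93) = 0
-95330 c = -61282
c = -61282/-95330 ≈ 0.6428 J/(g·°C)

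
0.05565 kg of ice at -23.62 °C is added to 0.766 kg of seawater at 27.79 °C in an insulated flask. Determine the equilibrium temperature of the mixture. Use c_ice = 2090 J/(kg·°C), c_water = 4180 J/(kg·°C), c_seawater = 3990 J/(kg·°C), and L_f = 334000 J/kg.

T_f ≈ 19.3 °C

Heat gained plus heat lost sum to zero:
warm ice to 0 °C: 0.05565×2090×(0 − (-23.62)) = 2747.2; melt ice: 0.05565×334000 = 18587; warm the meltwater: 232.62 T; seawater: 3056.3(T − 27.79)
3289 T = 84936 − 21334 = 63601
T ≈ 19.34 °C (positive, so assuming full melt was valid).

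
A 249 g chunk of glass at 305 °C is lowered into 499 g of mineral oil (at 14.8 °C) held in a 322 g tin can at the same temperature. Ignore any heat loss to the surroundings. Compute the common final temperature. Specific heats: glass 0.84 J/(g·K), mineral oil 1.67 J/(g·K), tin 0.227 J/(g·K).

Let T be the final temperature. ΣQ_i = 0:
249*0.84*(T − 305) + 499*1.67*(T − 14.8) + 322*0.227*(T − 14.8) = 0
1115.6 T = 77209
T = 77209 / 1115.6 = 69.2 °C

T_f ≈ 69.2 °C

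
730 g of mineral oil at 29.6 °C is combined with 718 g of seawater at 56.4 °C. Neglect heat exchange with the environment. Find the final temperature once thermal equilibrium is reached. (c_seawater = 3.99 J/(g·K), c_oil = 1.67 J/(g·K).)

Conservation of energy gives ΣQ = 0:
718·3.99·(T − 56.4) + 730·1.67·(T − 29.6) = 0
4083.9 T = 197661
T ≈ 48.40 °C

T_f ≈ 48.4 °C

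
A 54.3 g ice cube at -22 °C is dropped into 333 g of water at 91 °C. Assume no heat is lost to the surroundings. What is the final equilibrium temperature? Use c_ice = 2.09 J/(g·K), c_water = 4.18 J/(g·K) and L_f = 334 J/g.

T_f ≈ 65.5 °C

Let T be the final temperature. ΣQ_i = 0:
warm ice to 0 °C: 54.3×2.09×(0 − (-22)) = 2496.7
  latent heat to melt: 54.3×334 = 18136
  meltwater 0→T: 54.3×4.18×T = 226.97 T
  water: 1391.9(T − 91)
1618.9 T = 126667 − 20633 = 106034
T ≈ 65.50 °C. Since T > 0 °C, the all-ice-melts assumption holds.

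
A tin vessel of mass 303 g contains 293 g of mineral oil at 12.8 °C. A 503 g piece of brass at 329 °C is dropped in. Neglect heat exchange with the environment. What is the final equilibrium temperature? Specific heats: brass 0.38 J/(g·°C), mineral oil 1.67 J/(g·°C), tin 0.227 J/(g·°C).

T_f ≈ 93.5 °C

T_f is the heat-capacity-weighted average of the initial temperatures:
T_f = (191.14*329 + 489.31*12.8 + 68.78*12.8) / (191.14 + 489.31 + 68.78)
    = 70029 / 749.23 ≈ 93.47 °C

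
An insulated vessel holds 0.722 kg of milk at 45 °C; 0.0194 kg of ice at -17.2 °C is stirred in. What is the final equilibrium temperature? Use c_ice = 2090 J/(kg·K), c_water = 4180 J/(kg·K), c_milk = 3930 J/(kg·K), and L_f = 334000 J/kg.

T_f ≈ 41.3 °C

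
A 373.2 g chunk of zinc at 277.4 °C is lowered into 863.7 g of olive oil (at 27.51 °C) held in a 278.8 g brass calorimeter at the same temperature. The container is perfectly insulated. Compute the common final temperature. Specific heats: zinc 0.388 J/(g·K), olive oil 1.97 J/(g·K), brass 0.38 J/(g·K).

T_f ≈ 46.0 °C

With ΣQ=0 the equilibrium temperature is the m·c-weighted mean:
T_f = (144.8×277.4 + 1701.5×27.51 + 105.94×27.51) / (144.8 + 1701.5 + 105.94)
    = 89890 / 1952.2 ≈ 46.04 °C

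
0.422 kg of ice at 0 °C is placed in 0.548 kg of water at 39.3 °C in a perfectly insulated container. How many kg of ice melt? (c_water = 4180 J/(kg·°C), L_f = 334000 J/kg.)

m_melted ≈ 0.27 kg

Water can give up m c ΔT = 0.548·4180·39.3 = 90022 J before reaching 0 °C.
Melting all 0.422 kg of ice would need 0.422·334000 = 140948 J.
That's not enough to melt it all — equilibrium is at 0 °C with ice remaining.
Mass melted = 90022/334000 ≈ 0.2695 kg.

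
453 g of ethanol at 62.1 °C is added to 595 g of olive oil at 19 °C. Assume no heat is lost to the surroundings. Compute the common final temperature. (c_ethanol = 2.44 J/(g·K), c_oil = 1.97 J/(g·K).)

Conservation of energy gives ΣQ = 0:
453×2.44×(T − 62.1) + 595×1.97×(T − 19) = 0
2277.5 T = 90911
T = 90911 / 2277.5 = 39.9 °C

T_f ≈ 39.9 °C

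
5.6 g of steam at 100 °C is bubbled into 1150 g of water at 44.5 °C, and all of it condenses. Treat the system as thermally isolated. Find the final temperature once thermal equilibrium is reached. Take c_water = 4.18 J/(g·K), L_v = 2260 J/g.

T_f ≈ 47.4 °C

Heat gained plus heat lost sum to zero:
condense steam: −5.6·2260 = −12656
  condensate cools 100→T: 5.6·4.18·(T − 100) = 23.41(T − 100)
  original water: 4807(T − 44.5)
4830.4 T = 12656 + 2340.8 + 213912 = 228908
T ≈ 47.39 °C (< 100 °C, so full condensation is consistent).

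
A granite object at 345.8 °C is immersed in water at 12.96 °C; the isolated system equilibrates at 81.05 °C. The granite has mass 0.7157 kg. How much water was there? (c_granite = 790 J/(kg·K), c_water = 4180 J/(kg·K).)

Heat lost by the granite = heat gained by the water:
0.7157×790×(345.8 − 81.05) = m×4180×(81.05 − 12.96)
284616 m = 149690  ⇒  m ≈ 0.5259 kg

m ≈ 0.526 kg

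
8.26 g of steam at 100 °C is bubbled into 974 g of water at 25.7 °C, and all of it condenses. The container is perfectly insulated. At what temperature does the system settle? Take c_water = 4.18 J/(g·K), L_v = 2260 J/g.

T_f ≈ 30.9 °C

Let T be the final temperature. ΣQ_i = 0:
steam→water at 100 °C releases m L_v = 8.26·2260 = 18668
  condensed water 100 °C→T: 34.53(T − 100)
  original water: 4071.3(T − 25.7)
4105.8 T = 18668 + 3452.7 + 104633 = 126753
T ≈ 30.87 °C, under the boiling point, so the assumption holds.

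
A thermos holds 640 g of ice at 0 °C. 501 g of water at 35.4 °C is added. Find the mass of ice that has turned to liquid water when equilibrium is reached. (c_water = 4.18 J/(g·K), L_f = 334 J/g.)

m_melted ≈ 222 g

Water can give up m c ΔT = 501×4.18×35.4 = 74134 J before reaching 0 °C.
Melting all 640 g of ice would need 640×334 = 213760 J.
Since 74134 < 213760 J, not all the ice melts; equilibrium is at 0 °C.
m_melted×334 = 74134  ⇒  m_melted ≈ 222 g.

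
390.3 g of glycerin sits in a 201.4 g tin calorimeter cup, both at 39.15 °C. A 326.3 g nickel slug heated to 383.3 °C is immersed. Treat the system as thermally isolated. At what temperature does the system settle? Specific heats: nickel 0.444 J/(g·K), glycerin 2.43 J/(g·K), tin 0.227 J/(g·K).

Setting the total heat transfer to zero:
326.3×0.444×(T − 383.3) + 390.3×2.43×(T − 39.15) + 201.4×0.227×(T − 39.15) = 0
144.88(T − 383.3) + 948.43(T − 39.15) + 45.72(T − 39.15) = 0
(144.88 + 948.43 + 45.72) T = 144.88×383.3 + 948.43×39.15 + 45.72×39.15
T = 94452 / 1139 = 82.9 °C

T_f ≈ 82.9 °C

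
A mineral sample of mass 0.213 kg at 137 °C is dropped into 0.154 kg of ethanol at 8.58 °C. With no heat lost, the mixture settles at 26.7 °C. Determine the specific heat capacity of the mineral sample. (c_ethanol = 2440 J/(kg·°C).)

c ≈ 290 J/(kg·°C)

Heat lost by the mineral sample = heat gained by the ethanol:
0.213·c·(137 − 26.7) = 0.154·2440·(26.7 − 8.58)
23.49 c = 6808.8  ⇒  c ≈ 289.8 J/(kg·°C)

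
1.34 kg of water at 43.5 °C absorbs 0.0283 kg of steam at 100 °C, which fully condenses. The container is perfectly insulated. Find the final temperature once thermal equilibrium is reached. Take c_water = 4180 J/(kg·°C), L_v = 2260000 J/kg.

Sum of m c ΔT and latent-heat terms is zero:
latent heat released on condensation: 0.0283×2260000 = 63958
  condensed water 100 °C→T: 118.29(T − 100)
  water warms: 1.34×4180×(T − 43.5) = 5601.2(T − 43.5)
5719.5 T = 63958 + 11829 + 243652 = 319440
T ≈ 55.85 °C (< 100 °C, so full condensation is consistent).

T_f ≈ 55.9 °C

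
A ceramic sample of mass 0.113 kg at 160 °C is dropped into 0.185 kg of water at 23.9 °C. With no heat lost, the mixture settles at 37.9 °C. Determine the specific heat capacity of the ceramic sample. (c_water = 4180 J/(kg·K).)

c ≈ 785 J/(kg·K)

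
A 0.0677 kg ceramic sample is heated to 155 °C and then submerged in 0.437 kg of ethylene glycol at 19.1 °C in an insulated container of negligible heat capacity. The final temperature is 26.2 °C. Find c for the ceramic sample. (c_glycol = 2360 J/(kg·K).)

Heat gained plus heat lost sum to zero:
0.0677·c·(26.2 − 155) + 0.437·2360·(26.2 − 19.1) = 0
-8.72 c = -7322.4
c = -7322.4/-8.72 ≈ 839.7 J/(kg·K)

c ≈ 840 J/(kg·K)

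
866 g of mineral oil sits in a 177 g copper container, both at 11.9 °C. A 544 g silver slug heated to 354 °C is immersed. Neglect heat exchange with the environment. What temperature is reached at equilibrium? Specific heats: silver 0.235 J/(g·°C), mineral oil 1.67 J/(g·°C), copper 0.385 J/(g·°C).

T_f ≈ 38.5 °C

Setting the total heat transfer to zero:
544·0.235·(T − 354) + 866·1.67·(T − 11.9) + 177·0.385·(T − 11.9) = 0
127.84(T − 354) + 1446.2(T − 11.9) + 68.14(T − 11.9) = 0
1642.2 T = 63276
T ≈ 38.53 °C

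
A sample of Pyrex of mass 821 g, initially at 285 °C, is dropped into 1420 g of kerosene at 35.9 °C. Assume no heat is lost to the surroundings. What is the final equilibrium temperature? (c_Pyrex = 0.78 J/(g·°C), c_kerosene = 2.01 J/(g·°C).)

T_f ≈ 81.5 °C

Heat gained plus heat lost sum to zero:
821*0.78*(T − 285) + 1420*2.01*(T − 35.9) = 0
(640.38 + 2854.2) T = 640.38*285 + 2854.2*35.9
T = 284974/3494.6 ≈ 81.55 °C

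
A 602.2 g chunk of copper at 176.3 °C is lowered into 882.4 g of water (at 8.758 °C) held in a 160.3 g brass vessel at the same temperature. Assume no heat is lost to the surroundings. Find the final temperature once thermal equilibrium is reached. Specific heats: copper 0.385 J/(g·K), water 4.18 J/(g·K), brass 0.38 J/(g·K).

T_f ≈ 18.5 °C

Heat gained plus heat lost sum to zero:
602.2*0.385*(T − 176.3) + 882.4*4.18*(T − 8.758) + 160.3*0.38*(T − 8.758) = 0
231.85(T − 176.3) + 3688.4(T − 8.758) + 60.91(T − 8.758) = 0
(231.85 + 3688.4 + 60.91) T = 231.85*176.3 + 3688.4*8.758 + 60.91*8.758
T ≈ 18.51 °C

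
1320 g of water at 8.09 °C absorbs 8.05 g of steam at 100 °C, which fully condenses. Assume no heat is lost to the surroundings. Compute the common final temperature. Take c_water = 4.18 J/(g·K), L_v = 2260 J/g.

Let T be the final temperature. ΣQ_i = 0:
latent heat released on condensation: 8.05·2260 = 18193
  condensed water 100 °C→T: 33.65(T − 100)
  original water: 5517.6(T − 8.09)
5551.2 T = 18193 + 3364.9 + 44637 = 66195
T ≈ 11.92 °C, under the boiling point, so the assumption holds.

T_f ≈ 11.9 °C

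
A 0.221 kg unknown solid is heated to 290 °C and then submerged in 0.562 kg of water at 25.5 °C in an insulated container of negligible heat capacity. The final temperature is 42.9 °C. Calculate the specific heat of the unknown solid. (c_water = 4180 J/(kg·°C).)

c ≈ 749 J/(kg·°C)

Heat lost by the unknown solid = heat gained by the water:
0.221·c·(290 − 42.9) = 0.562·4180·(42.9 − 25.5)
54.61 c = 40875  ⇒  c ≈ 748.5 J/(kg·°C)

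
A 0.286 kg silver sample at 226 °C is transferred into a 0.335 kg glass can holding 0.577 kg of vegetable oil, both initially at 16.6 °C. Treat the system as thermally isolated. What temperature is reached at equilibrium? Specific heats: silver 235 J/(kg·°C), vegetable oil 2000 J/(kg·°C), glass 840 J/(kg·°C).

T_f ≈ 26.0 °C

Heat gained plus heat lost sum to zero:
0.286×235×(T − 226) + 0.577×2000×(T − 16.6) + 0.335×840×(T − 16.6) = 0
(67.21 + 1154 + 281.4) T = 67.21×226 + 1154×16.6 + 281.4×16.6
T ≈ 25.97 °C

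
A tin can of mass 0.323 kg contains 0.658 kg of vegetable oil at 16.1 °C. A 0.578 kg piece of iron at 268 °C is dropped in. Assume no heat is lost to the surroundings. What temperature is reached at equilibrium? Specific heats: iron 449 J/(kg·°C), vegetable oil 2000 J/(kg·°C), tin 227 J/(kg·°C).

T_f is the heat-capacity-weighted average of the initial temperatures:
T_f = (259.52×268 + 1316×16.1 + 73.32×16.1) / (259.52 + 1316 + 73.32)
    = 91920 / 1648.8 ≈ 55.75 °C

T_f ≈ 55.7 °C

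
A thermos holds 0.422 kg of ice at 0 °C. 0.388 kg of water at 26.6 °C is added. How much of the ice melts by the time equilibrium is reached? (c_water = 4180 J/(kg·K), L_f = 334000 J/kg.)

m_melted ≈ 0.129 kg

Cooling the water to 0 °C releases 0.388×4180×26.6 = 43141 J.
Melting all 0.422 kg of ice would need 0.422×334000 = 140948 J.
That's not enough to melt it all — equilibrium is at 0 °C with ice remaining.
m_melted×334000 = 43141  ⇒  m_melted ≈ 0.1292 kg.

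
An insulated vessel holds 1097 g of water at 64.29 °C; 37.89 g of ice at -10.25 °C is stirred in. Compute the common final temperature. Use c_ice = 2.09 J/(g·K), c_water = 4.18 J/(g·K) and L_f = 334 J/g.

Sum of m c ΔT and latent-heat terms is zero:
ice -10.25→0 °C: 37.89×2.09×10.25 = 811.7
  fusion: m_ice L_f = 37.89×334 = 12655
  warm the meltwater: 158.38 T
  water: 4585.5(T − 64.29)
4743.8 T = 294799 − 13467 = 281332
T ≈ 59.30 °C — above 0 °C, consistent with complete melting.

T_f ≈ 59.3 °C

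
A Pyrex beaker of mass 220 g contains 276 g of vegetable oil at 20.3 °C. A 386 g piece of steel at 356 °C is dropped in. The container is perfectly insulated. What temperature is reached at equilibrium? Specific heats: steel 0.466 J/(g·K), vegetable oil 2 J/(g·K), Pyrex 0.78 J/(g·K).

T_f ≈ 87.1 °C

Net heat exchanged in the isolated system is zero:
386*0.466*(T − 356) + 276*2*(T − 20.3) + 220*0.78*(T − 20.3) = 0
179.88(T − 356) + 552(T − 20.3) + 171.6(T − 20.3) = 0
903.48 T = 78725
T ≈ 87.14 °C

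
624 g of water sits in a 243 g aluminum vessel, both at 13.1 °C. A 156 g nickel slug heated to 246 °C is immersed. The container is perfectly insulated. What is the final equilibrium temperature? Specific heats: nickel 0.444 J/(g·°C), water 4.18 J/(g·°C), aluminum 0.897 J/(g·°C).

T_f ≈ 18.7 °C

Taking heat into each body as positive, Σ m c ΔT = 0:
156×0.444×(T − 246) + 624×4.18×(T − 13.1) + 243×0.897×(T − 13.1) = 0
2895.6 T = 54063
T = 54063/2895.6 ≈ 18.67 °C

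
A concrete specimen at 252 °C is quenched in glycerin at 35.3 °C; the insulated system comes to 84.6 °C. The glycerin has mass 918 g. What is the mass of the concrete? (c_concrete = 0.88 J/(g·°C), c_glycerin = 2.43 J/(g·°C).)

m ≈ 747 g

Energy conservation, ΣQ = 0:
m×0.88×(84.6 − 252) + 918×2.43×(84.6 − 35.3) = 0
-147.31 m = -109975
m = -109975/-147.31 ≈ 746.5 g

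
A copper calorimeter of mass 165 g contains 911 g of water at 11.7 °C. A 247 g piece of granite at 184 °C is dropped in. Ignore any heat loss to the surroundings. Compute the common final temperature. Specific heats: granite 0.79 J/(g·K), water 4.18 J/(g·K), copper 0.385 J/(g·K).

T_f ≈ 20.0 °C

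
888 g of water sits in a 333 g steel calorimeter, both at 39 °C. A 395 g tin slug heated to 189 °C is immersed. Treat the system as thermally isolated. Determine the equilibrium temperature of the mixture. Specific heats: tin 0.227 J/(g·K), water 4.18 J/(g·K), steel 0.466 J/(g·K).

Setting the total heat transfer to zero:
395×0.227×(T − 189) + 888×4.18×(T − 39) + 333×0.466×(T − 39) = 0
89.67(T − 189) + 3711.8(T − 39) + 155.18(T − 39) = 0
3956.7 T = 167760
T ≈ 42.40 °C

T_f ≈ 42.4 °C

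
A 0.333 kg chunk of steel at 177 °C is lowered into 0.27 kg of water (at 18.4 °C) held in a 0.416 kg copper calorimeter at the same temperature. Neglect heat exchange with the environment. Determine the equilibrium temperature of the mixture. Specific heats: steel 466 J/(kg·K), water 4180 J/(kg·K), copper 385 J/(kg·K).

With ΣQ=0 the equilibrium temperature is the m·c-weighted mean:
T_f = (155.18*177 + 1128.6*18.4 + 160.16*18.4) / (155.18 + 1128.6 + 160.16)
    = 51180 / 1443.9 ≈ 35.44 °C

T_f ≈ 35.4 °C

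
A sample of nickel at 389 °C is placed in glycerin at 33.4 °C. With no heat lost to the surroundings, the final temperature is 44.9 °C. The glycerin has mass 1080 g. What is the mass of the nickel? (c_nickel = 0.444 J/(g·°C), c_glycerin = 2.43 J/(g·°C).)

Heat lost by the nickel = heat gained by the glycerin:
m·0.444·(389 − 44.9) = 1080·2.43·(44.9 − 33.4)
152.78 m = 30181  ⇒  m ≈ 197.5 g

m ≈ 198 g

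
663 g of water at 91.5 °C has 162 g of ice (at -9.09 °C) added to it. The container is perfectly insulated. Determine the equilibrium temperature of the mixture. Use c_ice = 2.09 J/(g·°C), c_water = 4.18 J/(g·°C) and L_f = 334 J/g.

T_f ≈ 56.9 °C

Energy balance with sensible and latent terms:
warm ice to 0 °C: 162·2.09·(0 − (-9.09)) = 3077.7
  fusion: m_ice L_f = 162·334 = 54108
  warm the meltwater: 677.16 T
  water: 2771.3(T − 91.5)
3448.5 T = 253578 − 57186 = 196392
T ≈ 56.95 °C. Since T > 0 °C, the all-ice-melts assumption holds.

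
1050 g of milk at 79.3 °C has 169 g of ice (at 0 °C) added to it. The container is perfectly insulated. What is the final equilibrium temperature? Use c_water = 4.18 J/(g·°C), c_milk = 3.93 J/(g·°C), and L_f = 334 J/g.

Conservation of energy gives ΣQ = 0:
fusion: m_ice L_f = 169·334 = 56446
  meltwater 0→T: 169·4.18·T = 706.42 T
  milk: 4126.5(T − 79.3)
4832.9 T = 327231 − 56446 = 270785
T ≈ 56.03 °C. Since T > 0 °C, the all-ice-melts assumption holds.

T_f ≈ 56.0 °C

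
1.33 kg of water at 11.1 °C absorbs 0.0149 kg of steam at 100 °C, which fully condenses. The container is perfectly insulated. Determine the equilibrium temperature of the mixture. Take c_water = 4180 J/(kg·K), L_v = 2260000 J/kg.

T_f ≈ 18.1 °C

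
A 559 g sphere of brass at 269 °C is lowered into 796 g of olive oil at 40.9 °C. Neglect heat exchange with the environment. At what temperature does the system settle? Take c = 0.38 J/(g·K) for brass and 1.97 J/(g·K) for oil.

T_f ≈ 68.1 °C

Heat lost by the brass equals heat gained by the oil:
559*0.38*(269 − T) = 796*1.97*(T − 40.9)
212.42(269 − T) = 1568.1(T − 40.9)
1780.5 T = 121277  ⇒  T ≈ 68.11 °C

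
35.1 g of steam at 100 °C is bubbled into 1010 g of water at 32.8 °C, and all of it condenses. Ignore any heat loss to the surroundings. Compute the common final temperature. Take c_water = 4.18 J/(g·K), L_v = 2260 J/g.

Energy conservation, ΣQ = 0:
condense steam: −35.1×2260 = −79326; condensed water 100 °C→T: 146.72(T − 100); water warms: 1010×4.18×(T − 32.8) = 4221.8(T − 32.8)
4368.5 T = 79326 + 14672 + 138475 = 232473
T ≈ 53.22 °C — below 100 °C, confirming all the steam condensed.

T_f ≈ 53.2 °C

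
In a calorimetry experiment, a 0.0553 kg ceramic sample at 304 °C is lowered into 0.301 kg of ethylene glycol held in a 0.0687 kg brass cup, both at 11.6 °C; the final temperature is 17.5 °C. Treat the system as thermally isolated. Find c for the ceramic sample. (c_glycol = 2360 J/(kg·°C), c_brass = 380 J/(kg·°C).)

c ≈ 274 J/(kg·°C)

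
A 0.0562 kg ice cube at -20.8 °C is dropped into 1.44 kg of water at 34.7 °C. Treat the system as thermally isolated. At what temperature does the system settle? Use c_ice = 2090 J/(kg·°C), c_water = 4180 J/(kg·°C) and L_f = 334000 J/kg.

T_f ≈ 30.0 °C

Energy balance with sensible and latent terms:
ice -20.8→0 °C: 0.0562·2090·20.8 = 2443.1
  latent heat to melt: 0.0562·334000 = 18771
  warm the meltwater: 234.92 T
  water: 6019.2(T − 34.7)
6254.1 T = 208866 − 21214 = 187652
T ≈ 30.00 °C (positive, so assuming full melt was valid).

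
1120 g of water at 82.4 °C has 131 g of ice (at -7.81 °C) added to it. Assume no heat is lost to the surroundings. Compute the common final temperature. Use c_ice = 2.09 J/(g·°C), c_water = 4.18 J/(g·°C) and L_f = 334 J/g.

T_f ≈ 65.0 °C

Setting the total heat transfer to zero:
ice -7.81→0 °C: 131×2.09×7.81 = 2138.3; latent heat to melt: 131×334 = 43754; meltwater 0→T: 131×4.18×T = 547.58 T; water: 4681.6(T − 82.4)
5229.2 T = 385764 − 45892 = 339872
T ≈ 65.00 °C — above 0 °C, consistent with complete melting.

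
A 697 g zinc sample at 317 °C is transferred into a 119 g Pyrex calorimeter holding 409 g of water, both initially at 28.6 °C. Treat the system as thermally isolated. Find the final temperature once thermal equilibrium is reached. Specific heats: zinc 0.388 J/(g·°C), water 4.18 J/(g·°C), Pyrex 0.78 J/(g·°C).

Conservation of energy gives ΣQ = 0:
697×0.388×(T − 317) + 409×4.18×(T − 28.6) + 119×0.78×(T − 28.6) = 0
(270.44 + 1709.6 + 92.82) T = 270.44×317 + 1709.6×28.6 + 92.82×28.6
T ≈ 66.23 °C

T_f ≈ 66.2 °C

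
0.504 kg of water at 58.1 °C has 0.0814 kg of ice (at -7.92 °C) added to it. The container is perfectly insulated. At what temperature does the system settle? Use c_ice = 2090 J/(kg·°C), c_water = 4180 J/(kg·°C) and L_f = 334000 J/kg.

Sum of m c ΔT and latent-heat terms is zero:
warm ice to 0 °C: 0.0814·2090·(0 − (-7.92)) = 1347.4
  melt ice: 0.0814·334000 = 27188
  warm the meltwater: 340.25 T
  water: 2106.7(T − 58.1)
2447 T = 122400 − 28535 = 93865
T ≈ 38.36 °C. Since T > 0 °C, the all-ice-melts assumption holds.

T_f ≈ 38.4 °C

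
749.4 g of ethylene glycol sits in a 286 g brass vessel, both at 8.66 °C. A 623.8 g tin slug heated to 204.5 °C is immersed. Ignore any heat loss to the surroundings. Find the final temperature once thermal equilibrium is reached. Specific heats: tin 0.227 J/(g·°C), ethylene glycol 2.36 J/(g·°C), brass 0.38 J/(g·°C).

Conservation of energy gives ΣQ = 0:
623.8×0.227×(T − 204.5) + 749.4×2.36×(T − 8.66) + 286×0.38×(T − 8.66) = 0
(141.6 + 1768.6 + 108.68) T = 141.6×204.5 + 1768.6×8.66 + 108.68×8.66
T = 45215/2018.9 ≈ 22.40 °C

T_f ≈ 22.4 °C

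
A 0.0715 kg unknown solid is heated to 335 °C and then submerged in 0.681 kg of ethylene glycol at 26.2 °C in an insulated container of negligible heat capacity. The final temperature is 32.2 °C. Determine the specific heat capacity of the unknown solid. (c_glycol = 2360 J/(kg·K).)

c ≈ 445 J/(kg·K)

Heat lost by the unknown solid = heat gained by the glycol:
0.0715·c·(335 − 32.2) = 0.681·2360·(32.2 − 26.2)
21.65 c = 9643  ⇒  c ≈ 445.4 J/(kg·K)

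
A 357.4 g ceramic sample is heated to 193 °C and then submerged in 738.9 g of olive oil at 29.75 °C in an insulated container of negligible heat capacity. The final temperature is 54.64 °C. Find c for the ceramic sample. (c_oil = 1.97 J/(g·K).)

c ≈ 0.733 J/(g·K)

Heat gained plus heat lost sum to zero:
357.4×c×(54.64 − 193) + 738.9×1.97×(54.64 − 29.75) = 0
-49450 c = -36231
c = -36231/-49450 ≈ 0.7327 J/(g·K)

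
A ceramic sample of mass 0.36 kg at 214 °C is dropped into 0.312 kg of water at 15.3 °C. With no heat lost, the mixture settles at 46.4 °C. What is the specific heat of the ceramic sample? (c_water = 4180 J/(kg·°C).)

Energy conservation, ΣQ = 0:
0.36×c×(46.4 − 214) + 0.312×4180×(46.4 − 15.3) = 0
-60.34 c = -40559
c = -40559/-60.34 ≈ 672.2 J/(kg·°C)

c ≈ 672 J/(kg·°C)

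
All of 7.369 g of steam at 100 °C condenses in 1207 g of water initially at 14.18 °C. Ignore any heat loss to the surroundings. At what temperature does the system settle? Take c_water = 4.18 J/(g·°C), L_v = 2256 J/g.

T_f ≈ 18.0 °C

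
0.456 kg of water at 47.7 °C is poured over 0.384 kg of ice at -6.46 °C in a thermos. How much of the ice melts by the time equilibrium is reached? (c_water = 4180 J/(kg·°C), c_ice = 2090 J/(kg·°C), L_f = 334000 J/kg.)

Cooling the water to 0 °C releases 0.456·4180·47.7 = 90920 J.
Warming the ice to 0 °C takes 0.384·2090·6.46 = 5184.5 J, leaving 85735 J for melting.
To melt every bit of ice: 0.384·334000 = 128256 J.
85735 J < 128256 J, so only part of the ice melts and the system sits at 0 °C.
m_melt = 85735 / L_f = 0.2567 kg.

m_melted ≈ 0.257 kg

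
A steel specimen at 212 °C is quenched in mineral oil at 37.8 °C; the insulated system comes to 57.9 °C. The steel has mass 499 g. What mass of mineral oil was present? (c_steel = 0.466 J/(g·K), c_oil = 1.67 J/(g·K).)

|Q_steel| = |Q_oil|:
499·0.466·(212 − 57.9) = m·1.67·(57.9 − 37.8)
33.57 m = 35833  ⇒  m ≈ 1068 g

m ≈ 1070 g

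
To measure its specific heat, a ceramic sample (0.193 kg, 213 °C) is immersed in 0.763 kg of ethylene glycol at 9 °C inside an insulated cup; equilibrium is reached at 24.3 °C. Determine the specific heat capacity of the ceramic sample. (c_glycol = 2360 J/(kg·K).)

m_s c (T_s − T_f) = m_glycol c_glycol (T_f − T_0):
0.193×c×(213 − 24.3) = 0.763×2360×(24.3 − 9)
36.42 c = 27550  ⇒  c ≈ 756.5 J/(kg·K)

c ≈ 756 J/(kg·K)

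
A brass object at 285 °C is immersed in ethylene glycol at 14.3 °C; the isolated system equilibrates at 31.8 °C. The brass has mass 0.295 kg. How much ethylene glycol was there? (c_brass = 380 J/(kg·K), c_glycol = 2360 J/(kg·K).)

Heat lost by the brass = heat gained by the glycol:
0.295×380×(285 − 31.8) = m×2360×(31.8 − 14.3)
41300 m = 28384  ⇒  m ≈ 0.6873 kg

m ≈ 0.687 kg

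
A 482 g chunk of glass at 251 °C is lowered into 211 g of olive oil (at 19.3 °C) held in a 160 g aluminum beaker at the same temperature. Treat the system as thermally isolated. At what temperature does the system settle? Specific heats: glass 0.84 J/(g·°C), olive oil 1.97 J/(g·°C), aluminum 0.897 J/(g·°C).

T_f ≈ 116.6 °C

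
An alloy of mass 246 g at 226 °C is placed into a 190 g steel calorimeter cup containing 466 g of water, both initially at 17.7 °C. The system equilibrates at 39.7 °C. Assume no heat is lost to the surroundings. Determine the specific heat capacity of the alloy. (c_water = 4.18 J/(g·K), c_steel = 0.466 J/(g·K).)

Setting the total heat transfer to zero:
246·c·(39.7 − 226) + 466·4.18·(39.7 − 17.7) + 190·0.466·(39.7 − 17.7) = 0
-45830 c = -44801
c = -44801/-45830 ≈ 0.9776 J/(g·K)

c ≈ 0.978 J/(g·K)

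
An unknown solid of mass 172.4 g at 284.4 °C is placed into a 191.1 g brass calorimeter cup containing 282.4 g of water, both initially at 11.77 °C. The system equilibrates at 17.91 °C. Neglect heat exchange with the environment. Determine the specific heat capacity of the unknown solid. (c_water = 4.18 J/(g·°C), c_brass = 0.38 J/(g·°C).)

Setting the total heat transfer to zero:
172.4·c·(17.91 − 284.4) + 282.4·4.18·(17.91 − 11.77) + 191.1·0.38·(17.91 − 11.77) = 0
-45943 c = -7693.7
c = -7693.7/-45943 ≈ 0.1675 J/(g·°C)

c ≈ 0.167 J/(g·°C)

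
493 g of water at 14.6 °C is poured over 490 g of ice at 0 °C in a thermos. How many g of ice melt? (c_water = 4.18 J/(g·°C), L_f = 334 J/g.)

m_melted ≈ 90.1 g

Heat available from the water dropping to 0 °C: 493·4.18·14.6 = 30087 J.
Fully melting the ice requires m_ice L_f = 490·334 = 163660 J.
Since 30087 < 163660 J, not all the ice melts; equilibrium is at 0 °C.
m_melt = 30087 / L_f = 90.08 g.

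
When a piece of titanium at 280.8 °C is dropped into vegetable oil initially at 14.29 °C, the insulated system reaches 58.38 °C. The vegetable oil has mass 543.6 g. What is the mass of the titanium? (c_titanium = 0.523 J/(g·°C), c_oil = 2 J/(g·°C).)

m ≈ 412 g

Conservation of energy gives ΣQ = 0:
m×0.523×(58.38 − 280.8) + 543.6×2×(58.38 − 14.29) = 0
-116.33 m = -47935
m = -47935/-116.33 ≈ 412.1 g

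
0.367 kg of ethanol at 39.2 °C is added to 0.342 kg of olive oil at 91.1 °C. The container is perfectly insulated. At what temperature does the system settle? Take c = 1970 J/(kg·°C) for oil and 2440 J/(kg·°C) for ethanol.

T_f ≈ 61.5 °C

Taking heat into each body as positive, Σ m c ΔT = 0:
0.342*1970*(T − 91.1) + 0.367*2440*(T − 39.2) = 0
(673.74 + 895.48) T = 673.74*91.1 + 895.48*39.2
T = 96481 / 1569.2 = 61.5 °C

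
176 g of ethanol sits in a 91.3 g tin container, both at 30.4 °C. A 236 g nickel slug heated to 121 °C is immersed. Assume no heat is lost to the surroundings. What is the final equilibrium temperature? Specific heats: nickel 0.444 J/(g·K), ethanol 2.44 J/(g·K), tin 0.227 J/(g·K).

Taking heat into each body as positive, Σ m c ΔT = 0:
236·0.444·(T − 121) + 176·2.44·(T − 30.4) + 91.3·0.227·(T − 30.4) = 0
(104.78 + 429.44 + 20.73) T = 104.78·121 + 429.44·30.4 + 20.73·30.4
T = 26364 / 554.95 = 47.5 °C

T_f ≈ 47.5 °C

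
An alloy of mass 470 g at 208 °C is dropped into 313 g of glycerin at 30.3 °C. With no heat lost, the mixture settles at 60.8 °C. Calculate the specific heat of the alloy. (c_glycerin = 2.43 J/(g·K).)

c ≈ 0.335 J/(g·K)

m_s c (T_s − T_f) = m_glycerin c_glycerin (T_f − T_0):
470×c×(208 − 60.8) = 313×2.43×(60.8 − 30.3)
69184 c = 23198  ⇒  c ≈ 0.3353 J/(g·K)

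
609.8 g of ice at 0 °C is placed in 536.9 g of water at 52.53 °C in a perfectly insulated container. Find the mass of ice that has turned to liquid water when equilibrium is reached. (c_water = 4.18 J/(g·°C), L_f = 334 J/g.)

Heat available from the water dropping to 0 °C: 536.9×4.18×52.53 = 117890 J.
To melt every bit of ice: 609.8×334 = 203673 J.
That's not enough to melt it all — equilibrium is at 0 °C with ice remaining.
m_melt = 117890 / L_f = 353 g.

m_melted ≈ 353 g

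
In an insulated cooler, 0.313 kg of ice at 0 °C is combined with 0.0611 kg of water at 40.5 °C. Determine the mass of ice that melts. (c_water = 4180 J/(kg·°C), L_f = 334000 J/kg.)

m_melted ≈ 0.031 kg

Heat available from the water dropping to 0 °C: 0.0611·4180·40.5 = 10344 J.
Fully melting the ice requires m_ice L_f = 0.313·334000 = 104542 J.
10344 J < 104542 J, so only part of the ice melts and the system sits at 0 °C.
m_melt = 10344 / L_f = 0.03097 kg.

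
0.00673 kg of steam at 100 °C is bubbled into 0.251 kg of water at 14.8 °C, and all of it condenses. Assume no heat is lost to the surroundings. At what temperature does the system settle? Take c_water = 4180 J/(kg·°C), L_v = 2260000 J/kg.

Taking heat into each body as positive, Σ m c ΔT = 0:
condense steam: −0.00673·2260000 = −15210
  condensed water 100 °C→T: 28.13(T − 100)
  water warms: 0.251·4180·(T − 14.8) = 1049.2(T − 14.8)
1077.3 T = 15210 + 2813.1 + 15528 = 33551
T ≈ 31.14 °C — below 100 °C, confirming all the steam condensed.

T_f ≈ 31.1 °C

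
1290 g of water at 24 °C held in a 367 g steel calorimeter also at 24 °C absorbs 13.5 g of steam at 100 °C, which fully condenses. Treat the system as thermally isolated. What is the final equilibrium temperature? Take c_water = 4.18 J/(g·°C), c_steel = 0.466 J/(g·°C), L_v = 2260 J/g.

T_f ≈ 30.2 °C

Let T be the final temperature. ΣQ_i = 0:
steam→water at 100 °C releases m L_v = 13.5·2260 = 30510
  condensate cools 100→T: 13.5·4.18·(T − 100) = 56.43(T − 100)
  water warms: 1290·4.18·(T − 24) = 5392.2(T − 24)
  steel cup: 367·0.466·(T − 24) = 171.02(T − 24)
5619.7 T = 30510 + 5643 + 133517 = 169670
T ≈ 30.19 °C — below 100 °C, confirming all the steam condensed.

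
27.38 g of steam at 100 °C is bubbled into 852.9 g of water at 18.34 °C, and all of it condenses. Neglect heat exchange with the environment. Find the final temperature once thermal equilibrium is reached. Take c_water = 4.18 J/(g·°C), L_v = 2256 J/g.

T_f ≈ 37.7 °C

Sum of m c ΔT and latent-heat terms is zero:
steam→water at 100 °C releases m L_v = 27.38·2256 = 61769; condensate cools 100→T: 27.38·4.18·(T − 100) = 114.45(T − 100); water warms: 852.9·4.18·(T − 18.34) = 3565.1(T − 18.34)
3679.6 T = 61769 + 11445 + 65384 = 138598
T ≈ 37.67 °C (< 100 °C, so full condensation is consistent).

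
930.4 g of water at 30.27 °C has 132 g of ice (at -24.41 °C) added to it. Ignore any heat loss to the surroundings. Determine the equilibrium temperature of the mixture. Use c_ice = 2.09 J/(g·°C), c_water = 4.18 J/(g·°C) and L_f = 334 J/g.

T_f ≈ 15.1 °C

Taking heat into each body as positive, Σ m c ΔT = 0:
ice -24.41→0 °C: 132×2.09×24.41 = 6734.2
  fusion: m_ice L_f = 132×334 = 44088
  warm the meltwater: 551.76 T
  water: 3889.1(T − 30.27)
4440.8 T = 117722 − 50822 = 66900
T ≈ 15.06 °C. Since T > 0 °C, the all-ice-melts assumption holds.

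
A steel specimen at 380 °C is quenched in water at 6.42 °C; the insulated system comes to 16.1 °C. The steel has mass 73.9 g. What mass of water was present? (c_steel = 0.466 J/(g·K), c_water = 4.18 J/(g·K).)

Setting the total heat transfer to zero:
73.9×0.466×(16.1 − 380) + m×4.18×(16.1 − 6.42) = 0
40.46 m = 12532
m = 12532/40.46 ≈ 309.7 g

m ≈ 310 g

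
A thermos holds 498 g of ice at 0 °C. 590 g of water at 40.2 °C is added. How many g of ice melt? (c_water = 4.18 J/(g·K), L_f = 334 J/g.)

Cooling the water to 0 °C releases 590×4.18×40.2 = 99141 J.
Melting all 498 g of ice would need 498×334 = 166332 J.
Since 99141 < 166332 J, not all the ice melts; equilibrium is at 0 °C.
m_melt = 99141 / L_f = 296.8 g.

m_melted ≈ 297 g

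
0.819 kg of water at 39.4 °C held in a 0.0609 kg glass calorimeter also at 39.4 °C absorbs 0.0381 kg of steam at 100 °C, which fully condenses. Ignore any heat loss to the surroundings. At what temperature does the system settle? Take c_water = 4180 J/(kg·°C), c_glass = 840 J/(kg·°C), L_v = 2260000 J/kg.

T_f ≈ 65.8 °C

Conservation of energy gives ΣQ = 0:
steam→water at 100 °C releases m L_v = 0.0381·2260000 = 86106; condensate cools 100→T: 0.0381·4180·(T − 100) = 159.26(T − 100); water warms: 0.819·4180·(T − 39.4) = 3423.4(T − 39.4); cup: 51.16(T − 39.4)
3633.8 T = 86106 + 15926 + 136898 = 238930
T ≈ 65.75 °C — below 100 °C, confirming all the steam condensed.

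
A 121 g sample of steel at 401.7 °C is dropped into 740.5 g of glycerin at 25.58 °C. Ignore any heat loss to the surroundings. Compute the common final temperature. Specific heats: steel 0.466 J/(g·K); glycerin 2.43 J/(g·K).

Conservation of energy gives ΣQ = 0:
121·0.466·(T − 401.7) + 740.5·2.43·(T − 25.58) = 0
56.39(T − 401.7) + 1799.4(T − 25.58) = 0
1855.8 T = 68679
T ≈ 37.01 °C

T_f ≈ 37.0 °C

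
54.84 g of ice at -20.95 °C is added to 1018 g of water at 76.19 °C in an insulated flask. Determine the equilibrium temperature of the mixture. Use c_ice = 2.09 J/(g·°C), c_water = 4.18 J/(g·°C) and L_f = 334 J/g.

Sum of m c ΔT and latent-heat terms is zero:
warm ice to 0 °C: 54.84×2.09×(0 − (-20.95)) = 2401.2; latent heat to melt: 54.84×334 = 18317; warm the meltwater: 229.23 T; water cools: 1018×4.18×(T − 76.19) = 4255.2(T − 76.19)
4484.5 T = 324207 − 20718 = 303489
T ≈ 67.68 °C — above 0 °C, consistent with complete melting.

T_f ≈ 67.7 °C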